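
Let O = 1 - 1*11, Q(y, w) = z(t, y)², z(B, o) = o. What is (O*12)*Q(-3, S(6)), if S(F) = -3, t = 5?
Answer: -1080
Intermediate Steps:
Q(y, w) = y²
O = -10 (O = 1 - 11 = -10)
(O*12)*Q(-3, S(6)) = -10*12*(-3)² = -120*9 = -1080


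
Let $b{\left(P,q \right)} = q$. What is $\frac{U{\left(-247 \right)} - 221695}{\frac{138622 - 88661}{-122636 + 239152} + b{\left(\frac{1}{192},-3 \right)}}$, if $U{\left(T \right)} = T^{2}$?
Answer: $\frac{18722489976}{299587} \approx 62494.0$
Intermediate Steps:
$\frac{U{\left(-247 \right)} - 221695}{\frac{138622 - 88661}{-122636 + 239152} + b{\left(\frac{1}{192},-3 \right)}} = \frac{\left(-247\right)^{2} - 221695}{\frac{138622 - 88661}{-122636 + 239152} - 3} = \frac{61009 - 221695}{\frac{49961}{116516} - 3} = - \frac{160686}{49961 \cdot \frac{1}{116516} - 3} = - \frac{160686}{\frac{49961}{116516} - 3} = - \frac{160686}{- \frac{299587}{116516}} = \left(-160686\right) \left(- \frac{116516}{299587}\right) = \frac{18722489976}{299587}$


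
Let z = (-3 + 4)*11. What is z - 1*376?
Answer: -365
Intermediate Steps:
z = 11 (z = 1*11 = 11)
z - 1*376 = 11 - 1*376 = 11 - 376 = -365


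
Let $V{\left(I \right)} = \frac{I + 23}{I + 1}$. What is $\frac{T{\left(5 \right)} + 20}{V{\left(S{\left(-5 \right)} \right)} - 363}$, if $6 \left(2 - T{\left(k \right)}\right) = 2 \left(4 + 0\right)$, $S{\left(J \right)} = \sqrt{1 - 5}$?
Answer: $- \frac{4619}{79972} + \frac{341 i}{239916} \approx -0.057758 + 0.0014213 i$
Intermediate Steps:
$S{\left(J \right)} = 2 i$ ($S{\left(J \right)} = \sqrt{-4} = 2 i$)
$V{\left(I \right)} = \frac{23 + I}{1 + I}$
$T{\left(k \right)} = \frac{2}{3}$ ($T{\left(k \right)} = 2 - \frac{2 \left(4 + 0\right)}{6} = 2 - \frac{2 \cdot 4}{6} = 2 - \frac{4}{3} = \frac{2}{3}$)
$\frac{T{\left(5 \right)} + 20}{V{\left(S{\left(-5 \right)} \right)} - 363} = \frac{\frac{2}{3} + 20}{\frac{23 + 2 i}{1 + 2 i} - 363} = \frac{62}{3 \left(\frac{1 - 2 i}{5} \left(23 + 2 i\right) - 363\right)} = \frac{62}{3 \left(\frac{\left(1 - 2 i\right) \left(23 + 2 i\right)}{5} - 363\right)} = \frac{62}{3 \left(-363 + \frac{\left(1 - 2 i\right) \left(23 + 2 i\right)}{5}\right)}$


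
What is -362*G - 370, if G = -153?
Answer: 55016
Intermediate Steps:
-362*G - 370 = -362*(-153) - 370 = 55386 - 370 = 55016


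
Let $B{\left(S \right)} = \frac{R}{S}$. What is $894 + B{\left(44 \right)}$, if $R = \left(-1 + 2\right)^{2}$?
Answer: $\frac{39337}{44} \approx 894.02$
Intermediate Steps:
$R = 1$ ($R = 1^{2} = 1$)
$B{\left(S \right)} = \frac{1}{S}$ ($B{\left(S \right)} = 1 \frac{1}{S} = \frac{1}{S}$)
$894 + B{\left(44 \right)} = 894 + \frac{1}{44} = \frac{39337}{44}$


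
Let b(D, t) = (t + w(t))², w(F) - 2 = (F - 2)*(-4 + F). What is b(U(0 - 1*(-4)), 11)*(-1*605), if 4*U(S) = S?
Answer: -3494480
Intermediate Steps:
U(S) = S/4
w(F) = 2 + (-4 + F)*(-2 + F) (w(F) = 2 + (F - 2)*(-4 + F) = 2 + (-2 + F)*(-4 + F) = 2 + (-4 + F)*(-2 + F))
b(D, t) = (10 + t² - 5*t)² (b(D, t) = (t + (10 + t² - 6*t))² = (10 + t² - 5*t)²)
b(U(0 - 1*(-4)), 11)*(-1*605) = (10 + 11² - 5*11)²*(-1*605) = (10 + 121 - 55)²*(-605) = 76²*(-605) = 5776*(-605) = -3494480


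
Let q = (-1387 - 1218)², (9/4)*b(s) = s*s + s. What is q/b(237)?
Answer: 20358075/75208 ≈ 270.69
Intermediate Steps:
b(s) = 4*s/9 + 4*s²/9 (b(s) = 4*(s*s + s)/9 = 4*(s² + s)/9 = 4*(s + s²)/9 = 4*s/9 + 4*s²/9)
q = 6786025 (q = (-2605)² = 6786025)
q/b(237) = 6786025/(((4/9)*237*(1 + 237))) = 6786025/(((4/9)*237*238)) = 6786025/(75208/3) = 6786025*(3/75208) = 20358075/75208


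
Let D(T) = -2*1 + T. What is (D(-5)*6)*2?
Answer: -84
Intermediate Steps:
D(T) = -2 + T
(D(-5)*6)*2 = ((-2 - 5)*6)*2 = -7*6*2 = -42*2 = -84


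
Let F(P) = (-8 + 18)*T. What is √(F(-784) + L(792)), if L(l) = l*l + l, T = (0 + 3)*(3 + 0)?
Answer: 3*√69794 ≈ 792.56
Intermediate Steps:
T = 9 (T = 3*3 = 9)
F(P) = 90 (F(P) = (-8 + 18)*9 = 10*9 = 90)
L(l) = l + l² (L(l) = l² + l = l + l²)
√(F(-784) + L(792)) = √(90 + 792*(1 + 792)) = √(90 + 792*793) = √(90 + 628056) = √628146 = 3*√69794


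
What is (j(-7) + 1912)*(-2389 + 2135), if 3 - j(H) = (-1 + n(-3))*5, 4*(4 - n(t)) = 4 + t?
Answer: -965835/2 ≈ -4.8292e+5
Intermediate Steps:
n(t) = 3 - t/4 (n(t) = 4 - (4 + t)/4 = 4 + (-1 - t/4) = 3 - t/4)
j(H) = -43/4 (j(H) = 3 - (-1 + (3 - ¼*(-3)))*5 = 3 - (-1 + (3 + ¾))*5 = 3 - (-1 + 15/4)*5 = 3 - 11*5/4 = 3 - 1*55/4 = 3 - 55/4 = -43/4)
(j(-7) + 1912)*(-2389 + 2135) = (-43/4 + 1912)*(-2389 + 2135) = (7605/4)*(-254) = -965835/2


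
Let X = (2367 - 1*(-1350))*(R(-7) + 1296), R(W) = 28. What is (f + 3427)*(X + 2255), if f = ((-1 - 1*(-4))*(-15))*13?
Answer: 13992766046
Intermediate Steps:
X = 4921308 (X = (2367 - 1*(-1350))*(28 + 1296) = (2367 + 1350)*1324 = 3717*1324 = 4921308)
f = -585 (f = ((-1 + 4)*(-15))*13 = (3*(-15))*13 = -45*13 = -585)
(f + 3427)*(X + 2255) = (-585 + 3427)*(4921308 + 2255) = 2842*4923563 = 13992766046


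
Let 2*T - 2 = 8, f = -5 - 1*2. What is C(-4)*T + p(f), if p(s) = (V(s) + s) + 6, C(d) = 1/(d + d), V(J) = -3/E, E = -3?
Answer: -5/8 ≈ -0.62500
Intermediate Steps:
V(J) = 1 (V(J) = -3/(-3) = -3*(-1/3) = 1)
f = -7 (f = -5 - 2 = -7)
C(d) = 1/(2*d)
T = 5 (T = 1 + (1/2)*8 = 1 + 4 = 5)
p(s) = 7 + s (p(s) = (1 + s) + 6 = 7 + s)
C(-4)*T + p(f) = ((1/2)/(-4))*5 + (7 - 7) = ((1/2)*(-1/4))*5 + 0 = -1/8*5 + 0 = -5/8 + 0 = -5/8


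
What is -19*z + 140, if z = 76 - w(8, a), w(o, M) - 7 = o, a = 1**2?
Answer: -1019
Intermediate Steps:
a = 1
w(o, M) = 7 + o
z = 61 (z = 76 - (7 + 8) = 76 - 1*15 = 76 - 15 = 61)
-19*z + 140 = -19*61 + 140 = -1159 + 140 = -1019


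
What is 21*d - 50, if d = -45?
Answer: -995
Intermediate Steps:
21*d - 50 = 21*(-45) - 50 = -945 - 50 = -995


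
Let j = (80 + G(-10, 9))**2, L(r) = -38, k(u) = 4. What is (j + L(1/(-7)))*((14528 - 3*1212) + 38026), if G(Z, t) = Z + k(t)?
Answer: 266016084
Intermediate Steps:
G(Z, t) = 4 + Z (G(Z, t) = Z + 4 = 4 + Z)
j = 5476 (j = (80 + (4 - 10))**2 = (80 - 6)**2 = 74**2 = 5476)
(j + L(1/(-7)))*((14528 - 3*1212) + 38026) = (5476 - 38)*((14528 - 3*1212) + 38026) = 5438*((14528 - 1*3636) + 38026) = 5438*((14528 - 3636) + 38026) = 5438*(10892 + 38026) = 5438*48918 = 266016084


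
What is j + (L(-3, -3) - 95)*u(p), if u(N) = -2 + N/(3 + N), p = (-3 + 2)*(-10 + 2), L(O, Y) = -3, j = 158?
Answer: 3110/11 ≈ 282.73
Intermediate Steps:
p = 8 (p = -1*(-8) = 8)
u(N) = -2 + N/(3 + N)
j + (L(-3, -3) - 95)*u(p) = 158 + (-3 - 95)*((-6 - 1*8)/(3 + 8)) = 158 - 98*(-6 - 8)/11 = 158 - 98*(-14)/11 = 158 - 98*(-14/11) = 158 + 1372/11 = 3110/11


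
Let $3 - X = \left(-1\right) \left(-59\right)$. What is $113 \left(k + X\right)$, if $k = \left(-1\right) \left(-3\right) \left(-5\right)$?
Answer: $-8023$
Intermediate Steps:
$X = -56$ ($X = 3 - \left(-1\right) \left(-59\right) = 3 - 59 = -56$)
$k = -15$ ($k = 3 \left(-5\right) = -15$)
$113 \left(k + X\right) = 113 \left(-15 - 56\right) = 113 \left(-71\right) = -8023$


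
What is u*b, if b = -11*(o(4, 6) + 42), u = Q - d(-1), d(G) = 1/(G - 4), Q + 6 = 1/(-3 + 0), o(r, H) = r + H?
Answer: 52624/15 ≈ 3508.3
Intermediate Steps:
o(r, H) = H + r
Q = -19/3 (Q = -6 + 1/(-3 + 0) = -6 + 1/(-3) = -6 - ⅓ = -19/3 ≈ -6.3333)
d(G) = 1/(-4 + G)
u = -92/15 (u = -19/3 - 1/(-4 - 1) = -19/3 - 1/(-5) = -19/3 - 1*(-⅕) = -19/3 + ⅕ = -92/15 ≈ -6.1333)
b = -572 (b = -11*((6 + 4) + 42) = -11*(10 + 42) = -11*52 = -572)
u*b = -92/15*(-572) = 52624/15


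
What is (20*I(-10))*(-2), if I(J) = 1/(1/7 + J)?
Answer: 280/69 ≈ 4.0580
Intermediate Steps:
I(J) = 1/(⅐ + J)
(20*I(-10))*(-2) = (20*(7/(1 + 7*(-10))))*(-2) = (20*(7/(1 - 70)))*(-2) = (20*(7/(-69)))*(-2) = (20*(7*(-1/69)))*(-2) = (20*(-7/69))*(-2) = -140/69*(-2) = 280/69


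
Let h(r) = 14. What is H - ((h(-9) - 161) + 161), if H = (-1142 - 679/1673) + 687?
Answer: -112188/239 ≈ -469.41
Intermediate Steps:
H = -108842/239 (H = (-1142 - 679*1/1673) + 687 = (-1142 - 97/239) + 687 = -273035/239 + 687 = -108842/239 ≈ -455.41)
H - ((h(-9) - 161) + 161) = -108842/239 - ((14 - 161) + 161) = -108842/239 - (-147 + 161) = -108842/239 - 1*14 = -108842/239 - 14 = -112188/239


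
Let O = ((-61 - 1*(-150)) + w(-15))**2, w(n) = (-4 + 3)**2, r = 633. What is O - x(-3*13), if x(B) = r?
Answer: 7467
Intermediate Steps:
x(B) = 633
w(n) = 1 (w(n) = (-1)**2 = 1)
O = 8100 (O = ((-61 - 1*(-150)) + 1)**2 = ((-61 + 150) + 1)**2 = (89 + 1)**2 = 90**2 = 8100)
O - x(-3*13) = 8100 - 1*633 = 8100 - 633 = 7467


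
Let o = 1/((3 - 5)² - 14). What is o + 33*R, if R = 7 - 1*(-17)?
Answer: 7919/10 ≈ 791.90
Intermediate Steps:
R = 24 (R = 7 + 17 = 24)
o = -⅒ (o = 1/((-2)² - 14) = 1/(4 - 14) = 1/(-10) = -⅒ ≈ -0.10000)
o + 33*R = -⅒ + 33*24 = -⅒ + 792 = 7919/10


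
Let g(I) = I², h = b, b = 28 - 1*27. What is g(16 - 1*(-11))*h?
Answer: 729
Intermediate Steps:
b = 1 (b = 28 - 27 = 1)
h = 1
g(16 - 1*(-11))*h = (16 - 1*(-11))²*1 = (16 + 11)²*1 = 27²*1 = 729*1 = 729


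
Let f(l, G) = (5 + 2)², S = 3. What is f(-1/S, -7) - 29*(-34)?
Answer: 1035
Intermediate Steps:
f(l, G) = 49 (f(l, G) = 7² = 49)
f(-1/S, -7) - 29*(-34) = 49 - 29*(-34) = 49 + 986 = 1035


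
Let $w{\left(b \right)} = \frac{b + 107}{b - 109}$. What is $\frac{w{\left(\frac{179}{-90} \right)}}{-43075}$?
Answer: $\frac{9451}{430276175} \approx 2.1965 \cdot 10^{-5}$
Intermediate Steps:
$w{\left(b \right)} = \frac{107 + b}{-109 + b}$
$\frac{w{\left(\frac{179}{-90} \right)}}{-43075} = \frac{\frac{1}{-109 + \frac{179}{-90}} \left(107 + \frac{179}{-90}\right)}{-43075} = \frac{107 + 179 \left(- \frac{1}{90}\right)}{-109 + 179 \left(- \frac{1}{90}\right)} \left(- \frac{1}{43075}\right) = \frac{107 - \frac{179}{90}}{-109 - \frac{179}{90}} \left(- \frac{1}{43075}\right) = \frac{1}{- \frac{9989}{90}} \cdot \frac{9451}{90} \left(- \frac{1}{43075}\right) = \left(- \frac{90}{9989}\right) \frac{9451}{90} \left(- \frac{1}{43075}\right) = \left(- \frac{9451}{9989}\right) \left(- \frac{1}{43075}\right) = \frac{9451}{430276175}$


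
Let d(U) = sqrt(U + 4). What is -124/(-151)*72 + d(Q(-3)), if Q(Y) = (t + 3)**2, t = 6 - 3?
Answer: 8928/151 + 2*sqrt(10) ≈ 65.450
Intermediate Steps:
t = 3
Q(Y) = 36 (Q(Y) = (3 + 3)**2 = 6**2 = 36)
d(U) = sqrt(4 + U)
-124/(-151)*72 + d(Q(-3)) = -124/(-151)*72 + sqrt(4 + 36) = -124*(-1/151)*72 + sqrt(40) = (124/151)*72 + 2*sqrt(10) = 8928/151 + 2*sqrt(10)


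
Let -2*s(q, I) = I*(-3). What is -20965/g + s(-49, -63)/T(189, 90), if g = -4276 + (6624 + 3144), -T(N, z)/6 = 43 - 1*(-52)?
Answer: -476294/130435 ≈ -3.6516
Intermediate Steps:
T(N, z) = -570 (T(N, z) = -6*(43 - 1*(-52)) = -6*(43 + 52) = -6*95 = -570)
s(q, I) = 3*I/2 (s(q, I) = -I*(-3)/2 = -(-3)*I/2 = 3*I/2)
g = 5492 (g = -4276 + 9768 = 5492)
-20965/g + s(-49, -63)/T(189, 90) = -20965/5492 + ((3/2)*(-63))/(-570) = -20965*1/5492 - 189/2*(-1/570) = -20965/5492 + 63/380 = -476294/130435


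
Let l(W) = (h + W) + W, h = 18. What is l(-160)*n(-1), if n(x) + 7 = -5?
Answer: 3624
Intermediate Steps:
n(x) = -12 (n(x) = -7 - 5 = -12)
l(W) = 18 + 2*W (l(W) = (18 + W) + W = 18 + 2*W)
l(-160)*n(-1) = (18 + 2*(-160))*(-12) = (18 - 320)*(-12) = -302*(-12) = 3624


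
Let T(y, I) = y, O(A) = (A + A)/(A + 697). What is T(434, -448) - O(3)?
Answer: 151897/350 ≈ 433.99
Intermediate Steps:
O(A) = 2*A/(697 + A) (O(A) = (2*A)/(697 + A) = 2*A/(697 + A))
T(434, -448) - O(3) = 434 - 2*3/(697 + 3) = 434 - 2*3/700 = 434 - 1*3/350 = 434 - 3/350 = 151897/350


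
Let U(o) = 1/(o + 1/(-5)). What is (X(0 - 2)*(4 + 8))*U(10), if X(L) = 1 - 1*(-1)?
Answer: 120/49 ≈ 2.4490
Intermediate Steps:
X(L) = 2 (X(L) = 1 + 1 = 2)
U(o) = 1/(-⅕ + o) (U(o) = 1/(o - ⅕) = 1/(-⅕ + o))
(X(0 - 2)*(4 + 8))*U(10) = (2*(4 + 8))*(5/(-1 + 5*10)) = (2*12)*(5/(-1 + 50)) = 24*(5/49) = 120/49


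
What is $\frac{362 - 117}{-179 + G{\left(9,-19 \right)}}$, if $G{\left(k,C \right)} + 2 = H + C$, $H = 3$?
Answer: $- \frac{245}{197} \approx -1.2437$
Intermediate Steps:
$G{\left(k,C \right)} = 1 + C$ ($G{\left(k,C \right)} = -2 + \left(3 + C\right) = 1 + C$)
$\frac{362 - 117}{-179 + G{\left(9,-19 \right)}} = \frac{362 - 117}{-179 + \left(1 - 19\right)} = \frac{245}{-179 - 18} = \frac{245}{-197} = 245 \left(- \frac{1}{197}\right) = - \frac{245}{197}$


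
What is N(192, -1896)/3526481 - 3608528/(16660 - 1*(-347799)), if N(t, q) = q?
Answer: -161089828408/16269085301 ≈ -9.9016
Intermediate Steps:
N(192, -1896)/3526481 - 3608528/(16660 - 1*(-347799)) = -1896/3526481 - 3608528/(16660 - 1*(-347799)) = -1896*1/3526481 - 3608528/(16660 + 347799) = -24/44639 - 3608528/364459 = -161089828408/16269085301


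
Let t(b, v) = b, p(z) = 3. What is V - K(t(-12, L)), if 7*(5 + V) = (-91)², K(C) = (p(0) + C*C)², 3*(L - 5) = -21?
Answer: -20431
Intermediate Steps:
L = -2 (L = 5 + (⅓)*(-21) = 5 - 7 = -2)
K(C) = (3 + C²)² (K(C) = (3 + C*C)² = (3 + C²)²)
V = 1178 (V = -5 + (⅐)*(-91)² = -5 + (⅐)*8281 = -5 + 1183 = 1178)
V - K(t(-12, L)) = 1178 - (3 + (-12)²)² = 1178 - (3 + 144)² = 1178 - 1*147² = 1178 - 1*21609 = 1178 - 21609 = -20431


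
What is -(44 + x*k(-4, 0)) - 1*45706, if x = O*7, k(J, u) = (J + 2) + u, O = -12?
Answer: -45918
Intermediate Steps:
k(J, u) = 2 + J + u (k(J, u) = (2 + J) + u = 2 + J + u)
x = -84 (x = -12*7 = -84)
-(44 + x*k(-4, 0)) - 1*45706 = -(44 - 84*(2 - 4 + 0)) - 1*45706 = -(44 - 84*(-2)) - 45706 = -(44 + 168) - 45706 = -1*212 - 45706 = -212 - 45706 = -45918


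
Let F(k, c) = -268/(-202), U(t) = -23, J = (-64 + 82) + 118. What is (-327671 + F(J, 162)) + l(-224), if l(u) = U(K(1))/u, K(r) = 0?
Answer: -7413196365/22624 ≈ -3.2767e+5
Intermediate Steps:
J = 136 (J = 18 + 118 = 136)
F(k, c) = 134/101 (F(k, c) = -268*(-1/202) = 134/101)
l(u) = -23/u
(-327671 + F(J, 162)) + l(-224) = (-327671 + 134/101) - 23/(-224) = -33094637/101 - 23*(-1/224) = -33094637/101 + 23/224 = -7413196365/22624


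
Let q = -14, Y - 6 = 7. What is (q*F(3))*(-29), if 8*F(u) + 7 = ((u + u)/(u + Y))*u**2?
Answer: -5887/32 ≈ -183.97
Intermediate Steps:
Y = 13 (Y = 6 + 7 = 13)
F(u) = -7/8 + u**3/(4*(13 + u)) (F(u) = -7/8 + (((u + u)/(u + 13))*u**2)/8 = -7/8 + (((2*u)/(13 + u))*u**2)/8 = -7/8 + ((2*u/(13 + u))*u**2)/8 = -7/8 + (2*u**3/(13 + u))/8 = -7/8 + u**3/(4*(13 + u)))
(q*F(3))*(-29) = -7*(-91 - 7*3 + 2*3**3)/(4*(13 + 3))*(-29) = -7*(-91 - 21 + 2*27)/(4*16)*(-29) = -7*(-91 - 21 + 54)/(4*16)*(-29) = -7*(-58)/(4*16)*(-29) = -14*(-29/64)*(-29) = (203/32)*(-29) = -5887/32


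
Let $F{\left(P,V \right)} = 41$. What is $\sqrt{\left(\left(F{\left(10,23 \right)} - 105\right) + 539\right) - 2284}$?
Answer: $3 i \sqrt{201} \approx 42.532 i$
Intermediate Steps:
$\sqrt{\left(\left(F{\left(10,23 \right)} - 105\right) + 539\right) - 2284} = \sqrt{\left(\left(41 - 105\right) + 539\right) - 2284} = \sqrt{\left(-64 + 539\right) - 2284} = \sqrt{475 - 2284} = \sqrt{-1809} = 3 i \sqrt{201}$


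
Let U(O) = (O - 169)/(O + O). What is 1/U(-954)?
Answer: 1908/1123 ≈ 1.6990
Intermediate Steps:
U(O) = (-169 + O)/(2*O) (U(O) = (-169 + O)/((2*O)) = (-169 + O)*(1/(2*O)) = (-169 + O)/(2*O))
1/U(-954) = 1/((½)*(-169 - 954)/(-954)) = 1/((½)*(-1/954)*(-1123)) = 1/(1123/1908) = 1908/1123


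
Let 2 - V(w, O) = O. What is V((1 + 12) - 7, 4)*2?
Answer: -4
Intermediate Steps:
V(w, O) = 2 - O
V((1 + 12) - 7, 4)*2 = (2 - 1*4)*2 = (2 - 4)*2 = -2*2 = -4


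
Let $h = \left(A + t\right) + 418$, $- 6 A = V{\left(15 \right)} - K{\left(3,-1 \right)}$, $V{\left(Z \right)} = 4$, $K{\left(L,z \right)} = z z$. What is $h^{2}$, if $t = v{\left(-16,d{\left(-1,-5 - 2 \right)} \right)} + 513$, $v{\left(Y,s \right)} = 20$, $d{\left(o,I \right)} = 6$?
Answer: $\frac{3613801}{4} \approx 9.0345 \cdot 10^{5}$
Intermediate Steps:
$K{\left(L,z \right)} = z^{2}$
$t = 533$ ($t = 20 + 513 = 533$)
$A = - \frac{1}{2}$ ($A = - \frac{4 - \left(-1\right)^{2}}{6} = - \frac{4 - 1}{6} = \left(- \frac{1}{6}\right) 3 = - \frac{1}{2} \approx -0.5$)
$h = \frac{1901}{2}$ ($h = \left(- \frac{1}{2} + 533\right) + 418 = \frac{1065}{2} + 418 = \frac{1901}{2} \approx 950.5$)
$h^{2} = \left(\frac{1901}{2}\right)^{2} = \frac{3613801}{4}$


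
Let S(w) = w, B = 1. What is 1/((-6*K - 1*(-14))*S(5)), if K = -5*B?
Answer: 1/220 ≈ 0.0045455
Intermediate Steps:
K = -5 (K = -5*1 = -5)
1/((-6*K - 1*(-14))*S(5)) = 1/((-6*(-5) - 1*(-14))*5) = 1/((30 + 14)*5) = 1/(44*5) = 1/220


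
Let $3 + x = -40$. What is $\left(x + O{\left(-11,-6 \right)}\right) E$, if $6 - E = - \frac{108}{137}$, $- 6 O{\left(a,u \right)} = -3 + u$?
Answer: $- \frac{38595}{137} \approx -281.72$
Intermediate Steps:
$O{\left(a,u \right)} = \frac{1}{2} - \frac{u}{6}$ ($O{\left(a,u \right)} = - \frac{-3 + u}{6} = \frac{1}{2} - \frac{u}{6}$)
$E = \frac{930}{137}$ ($E = 6 - - \frac{108}{137} = 6 + \frac{108}{137} = \frac{930}{137} \approx 6.7883$)
$x = -43$ ($x = -3 - 40 = -43$)
$\left(x + O{\left(-11,-6 \right)}\right) E = \left(-43 + \left(\frac{1}{2} - -1\right)\right) \frac{930}{137} = \left(-43 + \left(\frac{1}{2} + 1\right)\right) \frac{930}{137} = \left(-43 + \frac{3}{2}\right) \frac{930}{137} = \left(- \frac{83}{2}\right) \frac{930}{137} = - \frac{38595}{137}$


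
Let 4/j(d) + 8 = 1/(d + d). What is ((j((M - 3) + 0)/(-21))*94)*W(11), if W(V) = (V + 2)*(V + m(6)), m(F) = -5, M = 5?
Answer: 39104/217 ≈ 180.20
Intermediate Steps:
j(d) = 4/(-8 + 1/(2*d)) (j(d) = 4/(-8 + 1/(d + d)) = 4/(-8 + 1/(2*d)))
W(V) = (-5 + V)*(2 + V) (W(V) = (V + 2)*(V - 5) = (2 + V)*(-5 + V) = (-5 + V)*(2 + V))
((j((M - 3) + 0)/(-21))*94)*W(11) = ((-8*((5 - 3) + 0)/(-1 + 16*((5 - 3) + 0))/(-21))*94)*(-10 + 11² - 3*11) = ((-8*(2 + 0)/(-1 + 16*(2 + 0))*(-1/21))*94)*(-10 + 121 - 33) = ((-8*2/(-1 + 16*2)*(-1/21))*94)*78 = ((-8*2/(-1 + 32)*(-1/21))*94)*78 = ((-8*2/31*(-1/21))*94)*78 = ((-8*2*1/31*(-1/21))*94)*78 = (-16/31*(-1/21)*94)*78 = ((16/651)*94)*78 = (1504/651)*78 = 39104/217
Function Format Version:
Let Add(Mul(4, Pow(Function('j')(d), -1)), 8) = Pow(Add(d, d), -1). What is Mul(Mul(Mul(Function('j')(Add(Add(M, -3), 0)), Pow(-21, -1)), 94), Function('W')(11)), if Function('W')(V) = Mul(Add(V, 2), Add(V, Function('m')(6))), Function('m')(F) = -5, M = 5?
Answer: Rational(39104, 217) ≈ 180.20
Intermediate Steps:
Function('j')(d) = Mul(4, Pow(Add(-8, Mul(Rational(1, 2), Pow(d, -1))), -1)) (Function('j')(d) = Mul(4, Pow(Add(-8, Pow(Add(d, d), -1)), -1)) = Mul(4, Pow(Add(-8, Pow(Mul(2, d), -1)), -1)) = Mul(4, Pow(Add(-8, Mul(Rational(1, 2), Pow(d, -1))), -1)))
Function('W')(V) = Mul(Add(-5, V), Add(2, V)) (Function('W')(V) = Mul(Add(V, 2), Add(V, -5)) = Mul(Add(2, V), Add(-5, V)) = Mul(Add(-5, V), Add(2, V)))
Mul(Mul(Mul(Function('j')(Add(Add(M, -3), 0)), Pow(-21, -1)), 94), Function('W')(11)) = Mul(Mul(Mul(Mul(-8, Add(Add(5, -3), 0), Pow(Add(-1, Mul(16, Add(Add(5, -3), 0))), -1)), Pow(-21, -1)), 94), Add(-10, Pow(11, 2), Mul(-3, 11))) = Mul(Mul(Mul(Mul(-8, Add(2, 0), Pow(Add(-1, Mul(16, Add(2, 0))), -1)), Rational(-1, 21)), 94), Add(-10, 121, -33)) = Mul(Mul(Mul(Mul(-8, 2, Pow(Add(-1, Mul(16, 2)), -1)), Rational(-1, 21)), 94), 78) = Mul(Mul(Mul(Mul(-8, 2, Pow(Add(-1, 32), -1)), Rational(-1, 21)), 94), 78) = Mul(Mul(Mul(Mul(-8, 2, Pow(31, -1)), Rational(-1, 21)), 94), 78) = Mul(Mul(Mul(Mul(-8, 2, Rational(1, 31)), Rational(-1, 21)), 94), 78) = Mul(Mul(Mul(Rational(-16, 31), Rational(-1, 21)), 94), 78) = Mul(Mul(Rational(16, 651), 94), 78) = Mul(Rational(1504, 651), 78) = Rational(39104, 217)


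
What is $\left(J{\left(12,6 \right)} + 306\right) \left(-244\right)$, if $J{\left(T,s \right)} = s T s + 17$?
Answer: $-184220$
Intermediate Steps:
$J{\left(T,s \right)} = 17 + T s^{2}$ ($J{\left(T,s \right)} = T s s + 17 = T s^{2} + 17 = 17 + T s^{2}$)
$\left(J{\left(12,6 \right)} + 306\right) \left(-244\right) = \left(\left(17 + 12 \cdot 6^{2}\right) + 306\right) \left(-244\right) = \left(\left(17 + 12 \cdot 36\right) + 306\right) \left(-244\right) = \left(\left(17 + 432\right) + 306\right) \left(-244\right) = \left(449 + 306\right) \left(-244\right) = 755 \left(-244\right) = -184220$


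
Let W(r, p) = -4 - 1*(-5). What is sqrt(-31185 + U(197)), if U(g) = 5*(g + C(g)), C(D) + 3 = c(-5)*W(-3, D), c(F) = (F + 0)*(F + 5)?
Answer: I*sqrt(30215) ≈ 173.82*I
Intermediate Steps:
W(r, p) = 1 (W(r, p) = -4 + 5 = 1)
c(F) = F*(5 + F)
C(D) = -3 (C(D) = -3 - 5*(5 - 5)*1 = -3 - 5*0*1 = -3 + 0*1 = -3 + 0 = -3)
U(g) = -15 + 5*g (U(g) = 5*(g - 3) = 5*(-3 + g) = -15 + 5*g)
sqrt(-31185 + U(197)) = sqrt(-31185 + (-15 + 5*197)) = sqrt(-31185 + (-15 + 985)) = sqrt(-31185 + 970) = sqrt(-30215) = I*sqrt(30215)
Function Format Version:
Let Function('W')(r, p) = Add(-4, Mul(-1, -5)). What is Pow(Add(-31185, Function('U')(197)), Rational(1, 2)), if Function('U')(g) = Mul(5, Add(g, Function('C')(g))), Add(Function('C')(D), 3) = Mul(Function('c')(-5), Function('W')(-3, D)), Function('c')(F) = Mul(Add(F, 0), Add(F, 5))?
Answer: Mul(I, Pow(30215, Rational(1, 2))) ≈ Mul(173.82, I)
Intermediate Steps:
Function('W')(r, p) = 1 (Function('W')(r, p) = Add(-4, 5) = 1)
Function('c')(F) = Mul(F, Add(5, F))
Function('C')(D) = -3 (Function('C')(D) = Add(-3, Mul(Mul(-5, Add(5, -5)), 1)) = Add(-3, Mul(Mul(-5, 0), 1)) = Add(-3, Mul(0, 1)) = Add(-3, 0) = -3)
Function('U')(g) = Add(-15, Mul(5, g)) (Function('U')(g) = Mul(5, Add(g, -3)) = Mul(5, Add(-3, g)) = Add(-15, Mul(5, g)))
Pow(Add(-31185, Function('U')(197)), Rational(1, 2)) = Pow(Add(-31185, Add(-15, Mul(5, 197))), Rational(1, 2)) = Pow(Add(-31185, Add(-15, 985)), Rational(1, 2)) = Pow(Add(-31185, 970), Rational(1, 2)) = Pow(-30215, Rational(1, 2)) = Mul(I, Pow(30215, Rational(1, 2)))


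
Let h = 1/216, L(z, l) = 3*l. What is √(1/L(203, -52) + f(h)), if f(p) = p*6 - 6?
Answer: I*√36374/78 ≈ 2.4451*I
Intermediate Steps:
h = 1/216 ≈ 0.0046296
f(p) = -6 + 6*p (f(p) = 6*p - 6 = -6 + 6*p)
√(1/L(203, -52) + f(h)) = √(1/(3*(-52)) + (-6 + 6*(1/216))) = √(1/(-156) + (-6 + 1/36)) = √(-1/156 - 215/36) = √(-1399/234) = I*√36374/78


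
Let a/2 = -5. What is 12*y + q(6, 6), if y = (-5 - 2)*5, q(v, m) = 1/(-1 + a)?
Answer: -4621/11 ≈ -420.09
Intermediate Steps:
a = -10 (a = 2*(-5) = -10)
q(v, m) = -1/11 (q(v, m) = 1/(-1 - 10) = 1/(-11) = -1/11)
y = -35 (y = -7*5 = -35)
12*y + q(6, 6) = 12*(-35) - 1/11 = -420 - 1/11 = -4621/11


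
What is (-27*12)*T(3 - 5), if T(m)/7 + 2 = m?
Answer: 9072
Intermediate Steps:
T(m) = -14 + 7*m
(-27*12)*T(3 - 5) = (-27*12)*(-14 + 7*(3 - 5)) = -324*(-14 + 7*(-2)) = -324*(-14 - 14) = -324*(-28) = 9072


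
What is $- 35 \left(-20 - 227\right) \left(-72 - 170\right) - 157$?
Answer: $-2092247$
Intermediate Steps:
$- 35 \left(-20 - 227\right) \left(-72 - 170\right) - 157 = - 35 \left(\left(-247\right) \left(-242\right)\right) - 157 = \left(-35\right) 59774 - 157 = -2092090 - 157 = -2092247$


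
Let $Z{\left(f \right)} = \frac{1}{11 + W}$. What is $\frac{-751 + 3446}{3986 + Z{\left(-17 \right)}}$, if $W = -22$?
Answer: $\frac{5929}{8769} \approx 0.67613$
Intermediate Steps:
$Z{\left(f \right)} = - \frac{1}{11}$ ($Z{\left(f \right)} = \frac{1}{11 - 22} = \frac{1}{-11} = - \frac{1}{11}$)
$\frac{-751 + 3446}{3986 + Z{\left(-17 \right)}} = \frac{-751 + 3446}{3986 - \frac{1}{11}} = \frac{2695}{\frac{43845}{11}} = 2695 \cdot \frac{11}{43845} = \frac{5929}{8769}$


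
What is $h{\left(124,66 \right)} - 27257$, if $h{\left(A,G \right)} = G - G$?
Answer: $-27257$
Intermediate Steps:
$h{\left(A,G \right)} = 0$
$h{\left(124,66 \right)} - 27257 = 0 - 27257 = -27257$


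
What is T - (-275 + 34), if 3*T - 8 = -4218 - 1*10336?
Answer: -13823/3 ≈ -4607.7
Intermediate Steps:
T = -14546/3 (T = 8/3 + (-4218 - 1*10336)/3 = 8/3 + (-4218 - 10336)/3 = 8/3 + (⅓)*(-14554) = 8/3 - 14554/3 = -14546/3 ≈ -4848.7)
T - (-275 + 34) = -14546/3 - (-275 + 34) = -14546/3 - 1*(-241) = -14546/3 + 241 = -13823/3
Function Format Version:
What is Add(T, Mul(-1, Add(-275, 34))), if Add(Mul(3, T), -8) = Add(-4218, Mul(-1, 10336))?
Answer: Rational(-13823, 3) ≈ -4607.7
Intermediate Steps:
T = Rational(-14546, 3) (T = Add(Rational(8, 3), Mul(Rational(1, 3), Add(-4218, Mul(-1, 10336)))) = Add(Rational(8, 3), Mul(Rational(1, 3), Add(-4218, -10336))) = Add(Rational(8, 3), Mul(Rational(1, 3), -14554)) = Add(Rational(8, 3), Rational(-14554, 3)) = Rational(-14546, 3) ≈ -4848.7)
Add(T, Mul(-1, Add(-275, 34))) = Add(Rational(-14546, 3), Mul(-1, Add(-275, 34))) = Add(Rational(-14546, 3), Mul(-1, -241)) = Add(Rational(-14546, 3), 241) = Rational(-13823, 3)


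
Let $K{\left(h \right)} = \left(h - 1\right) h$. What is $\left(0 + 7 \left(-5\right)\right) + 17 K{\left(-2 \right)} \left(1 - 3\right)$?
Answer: $-239$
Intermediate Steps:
$K{\left(h \right)} = h \left(-1 + h\right)$ ($K{\left(h \right)} = \left(-1 + h\right) h = h \left(-1 + h\right)$)
$\left(0 + 7 \left(-5\right)\right) + 17 K{\left(-2 \right)} \left(1 - 3\right) = \left(0 + 7 \left(-5\right)\right) + 17 - 2 \left(-1 - 2\right) \left(1 - 3\right) = \left(0 - 35\right) + 17 \left(-2\right) \left(-3\right) \left(-2\right) = -35 + 17 \cdot 6 \left(-2\right) = -35 + 17 \left(-12\right) = -35 - 204 = -239$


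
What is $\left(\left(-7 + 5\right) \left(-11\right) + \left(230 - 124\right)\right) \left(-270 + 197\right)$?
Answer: $-9344$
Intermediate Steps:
$\left(\left(-7 + 5\right) \left(-11\right) + \left(230 - 124\right)\right) \left(-270 + 197\right) = \left(\left(-2\right) \left(-11\right) + \left(230 - 124\right)\right) \left(-73\right) = \left(22 + 106\right) \left(-73\right) = 128 \left(-73\right) = -9344$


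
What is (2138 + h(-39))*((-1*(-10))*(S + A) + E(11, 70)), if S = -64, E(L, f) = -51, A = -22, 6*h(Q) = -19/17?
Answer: -198649927/102 ≈ -1.9475e+6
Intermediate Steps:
h(Q) = -19/102 (h(Q) = (-19/17)/6 = (-19*1/17)/6 = (⅙)*(-19/17) = -19/102)
(2138 + h(-39))*((-1*(-10))*(S + A) + E(11, 70)) = (2138 - 19/102)*((-1*(-10))*(-64 - 22) - 51) = 218057*(10*(-86) - 51)/102 = 218057*(-860 - 51)/102 = (218057/102)*(-911) = -198649927/102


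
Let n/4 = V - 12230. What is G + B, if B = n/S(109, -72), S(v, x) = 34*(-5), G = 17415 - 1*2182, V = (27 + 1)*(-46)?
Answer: 1321841/85 ≈ 15551.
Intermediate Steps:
V = -1288 (V = 28*(-46) = -1288)
G = 15233 (G = 17415 - 2182 = 15233)
S(v, x) = -170
n = -54072 (n = 4*(-1288 - 12230) = 4*(-13518) = -54072)
B = 27036/85 (B = -54072/(-170) = -54072*(-1/170) = 27036/85 ≈ 318.07)
G + B = 15233 + 27036/85 = 1321841/85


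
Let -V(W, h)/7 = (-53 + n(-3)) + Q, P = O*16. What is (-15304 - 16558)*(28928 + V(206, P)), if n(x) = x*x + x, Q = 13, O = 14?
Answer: -929287092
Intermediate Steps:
P = 224 (P = 14*16 = 224)
n(x) = x + x² (n(x) = x² + x = x + x²)
V(W, h) = 238 (V(W, h) = -7*((-53 - 3*(1 - 3)) + 13) = -7*((-53 - 3*(-2)) + 13) = -7*((-53 + 6) + 13) = -7*(-47 + 13) = -7*(-34) = 238)
(-15304 - 16558)*(28928 + V(206, P)) = (-15304 - 16558)*(28928 + 238) = -31862*29166 = -929287092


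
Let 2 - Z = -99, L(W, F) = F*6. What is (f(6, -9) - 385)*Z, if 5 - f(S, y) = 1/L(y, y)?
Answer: -2072419/54 ≈ -38378.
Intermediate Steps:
L(W, F) = 6*F
f(S, y) = 5 - 1/(6*y)
Z = 101 (Z = 2 - 1*(-99) = 2 + 99 = 101)
(f(6, -9) - 385)*Z = ((5 - ⅙/(-9)) - 385)*101 = ((5 - ⅙*(-⅑)) - 385)*101 = ((5 + 1/54) - 385)*101 = (271/54 - 385)*101 = -20519/54*101 = -2072419/54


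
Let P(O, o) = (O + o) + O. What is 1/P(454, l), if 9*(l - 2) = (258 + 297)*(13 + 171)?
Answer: 3/36770 ≈ 8.1588e-5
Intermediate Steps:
l = 34046/3 (l = 2 + ((258 + 297)*(13 + 171))/9 = 2 + (555*184)/9 = 2 + (1/9)*102120 = 2 + 34040/3 = 34046/3 ≈ 11349.)
P(O, o) = o + 2*O
1/P(454, l) = 1/(34046/3 + 2*454) = 1/(34046/3 + 908) = 1/(36770/3) = 3/36770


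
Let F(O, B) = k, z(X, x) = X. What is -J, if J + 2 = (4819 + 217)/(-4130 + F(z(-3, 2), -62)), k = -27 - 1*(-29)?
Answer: 3323/1032 ≈ 3.2200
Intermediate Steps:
k = 2 (k = -27 + 29 = 2)
F(O, B) = 2
J = -3323/1032 (J = -2 + (4819 + 217)/(-4130 + 2) = -2 + 5036/(-4128) = -2 + 5036*(-1/4128) = -2 - 1259/1032 = -3323/1032 ≈ -3.2200)
-J = -1*(-3323/1032) = 3323/1032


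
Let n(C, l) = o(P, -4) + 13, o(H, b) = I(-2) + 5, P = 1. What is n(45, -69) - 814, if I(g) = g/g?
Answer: -795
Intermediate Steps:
I(g) = 1
o(H, b) = 6 (o(H, b) = 1 + 5 = 6)
n(C, l) = 19 (n(C, l) = 6 + 13 = 19)
n(45, -69) - 814 = 19 - 814 = -795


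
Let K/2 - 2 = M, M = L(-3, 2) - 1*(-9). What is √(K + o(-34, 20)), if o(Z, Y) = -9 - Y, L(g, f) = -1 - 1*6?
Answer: I*√21 ≈ 4.5826*I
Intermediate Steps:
L(g, f) = -7 (L(g, f) = -1 - 6 = -7)
M = 2 (M = -7 - 1*(-9) = -7 + 9 = 2)
K = 8 (K = 4 + 2*2 = 4 + 4 = 8)
√(K + o(-34, 20)) = √(8 + (-9 - 1*20)) = √(8 + (-9 - 20)) = √(8 - 29) = √(-21) = I*√21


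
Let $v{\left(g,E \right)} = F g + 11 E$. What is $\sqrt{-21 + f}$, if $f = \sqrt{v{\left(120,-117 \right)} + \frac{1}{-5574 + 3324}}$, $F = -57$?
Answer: $\frac{\sqrt{-18900 + 6 i \sqrt{182857510}}}{30} \approx 5.9818 + 7.5354 i$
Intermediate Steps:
$v{\left(g,E \right)} = - 57 g + 11 E$
$f = \frac{i \sqrt{182857510}}{150}$ ($f = \sqrt{\left(\left(-57\right) 120 + 11 \left(-117\right)\right) + \frac{1}{-5574 + 3324}} = \sqrt{\left(-6840 - 1287\right) + \frac{1}{-2250}} = \sqrt{-8127 - \frac{1}{2250}} = \sqrt{- \frac{18285751}{2250}} = \frac{i \sqrt{182857510}}{150} \approx 90.15 i$)
$\sqrt{-21 + f} = \sqrt{-21 + \frac{i \sqrt{182857510}}{150}}$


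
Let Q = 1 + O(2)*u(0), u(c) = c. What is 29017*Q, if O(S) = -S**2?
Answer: 29017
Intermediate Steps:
Q = 1 (Q = 1 - 1*2**2*0 = 1 - 1*4*0 = 1 - 4*0 = 1 + 0 = 1)
29017*Q = 29017*1 = 29017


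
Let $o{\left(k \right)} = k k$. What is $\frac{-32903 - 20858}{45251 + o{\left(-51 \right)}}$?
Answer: $- \frac{53761}{47852} \approx -1.1235$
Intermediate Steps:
$o{\left(k \right)} = k^{2}$
$\frac{-32903 - 20858}{45251 + o{\left(-51 \right)}} = \frac{-32903 - 20858}{45251 + \left(-51\right)^{2}} = - \frac{53761}{45251 + 2601} = - \frac{53761}{47852}$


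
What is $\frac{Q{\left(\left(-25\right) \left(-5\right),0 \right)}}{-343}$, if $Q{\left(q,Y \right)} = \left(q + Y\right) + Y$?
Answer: $- \frac{125}{343} \approx -0.36443$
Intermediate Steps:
$Q{\left(q,Y \right)} = q + 2 Y$ ($Q{\left(q,Y \right)} = \left(Y + q\right) + Y = q + 2 Y$)
$\frac{Q{\left(\left(-25\right) \left(-5\right),0 \right)}}{-343} = \frac{\left(-25\right) \left(-5\right) + 2 \cdot 0}{-343} = \left(125 + 0\right) \left(- \frac{1}{343}\right) = 125 \left(- \frac{1}{343}\right) = - \frac{125}{343}$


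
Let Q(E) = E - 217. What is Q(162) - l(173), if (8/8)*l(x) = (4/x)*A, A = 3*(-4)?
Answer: -9467/173 ≈ -54.723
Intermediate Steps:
A = -12
Q(E) = -217 + E
l(x) = -48/x (l(x) = (4/x)*(-12) = -48/x)
Q(162) - l(173) = (-217 + 162) - (-48)/173 = -55 - (-48)/173 = -55 - 1*(-48/173) = -55 + 48/173 = -9467/173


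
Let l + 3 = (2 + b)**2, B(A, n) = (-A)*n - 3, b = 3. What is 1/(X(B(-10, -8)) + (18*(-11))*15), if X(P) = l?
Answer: -1/2948 ≈ -0.00033921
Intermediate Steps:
B(A, n) = -3 - A*n (B(A, n) = -A*n - 3 = -3 - A*n)
l = 22 (l = -3 + (2 + 3)**2 = -3 + 5**2 = -3 + 25 = 22)
X(P) = 22
1/(X(B(-10, -8)) + (18*(-11))*15) = 1/(22 + (18*(-11))*15) = 1/(22 - 198*15) = 1/(22 - 2970) = 1/(-2948) = -1/2948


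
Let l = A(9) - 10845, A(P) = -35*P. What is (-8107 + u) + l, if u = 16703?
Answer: -2564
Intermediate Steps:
l = -11160 (l = -35*9 - 10845 = -315 - 10845 = -11160)
(-8107 + u) + l = (-8107 + 16703) - 11160 = 8596 - 11160 = -2564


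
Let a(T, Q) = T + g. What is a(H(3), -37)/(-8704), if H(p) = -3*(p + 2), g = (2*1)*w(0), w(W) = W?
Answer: 15/8704 ≈ 0.0017233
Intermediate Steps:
g = 0 (g = (2*1)*0 = 2*0 = 0)
H(p) = -6 - 3*p (H(p) = -3*(2 + p) = -6 - 3*p)
a(T, Q) = T (a(T, Q) = T + 0 = T)
a(H(3), -37)/(-8704) = (-6 - 3*3)/(-8704) = (-6 - 9)*(-1/8704) = -15*(-1/8704) = 15/8704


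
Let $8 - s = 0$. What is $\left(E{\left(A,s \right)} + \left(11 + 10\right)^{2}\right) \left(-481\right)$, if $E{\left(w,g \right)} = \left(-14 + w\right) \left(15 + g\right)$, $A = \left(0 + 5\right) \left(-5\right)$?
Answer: $219336$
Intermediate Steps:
$s = 8$ ($s = 8 - 0 = 8 + 0 = 8$)
$A = -25$ ($A = 5 \left(-5\right) = -25$)
$\left(E{\left(A,s \right)} + \left(11 + 10\right)^{2}\right) \left(-481\right) = \left(\left(-210 - 112 + 15 \left(-25\right) + 8 \left(-25\right)\right) + \left(11 + 10\right)^{2}\right) \left(-481\right) = \left(\left(-210 - 112 - 375 - 200\right) + 21^{2}\right) \left(-481\right) = \left(-897 + 441\right) \left(-481\right) = \left(-456\right) \left(-481\right) = 219336$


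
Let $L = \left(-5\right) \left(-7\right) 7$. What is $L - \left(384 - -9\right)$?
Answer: $-148$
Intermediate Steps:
$L = 245$ ($L = 35 \cdot 7 = 245$)
$L - \left(384 - -9\right) = 245 - \left(384 - -9\right) = 245 - \left(384 + 9\right) = 245 - 393 = -148$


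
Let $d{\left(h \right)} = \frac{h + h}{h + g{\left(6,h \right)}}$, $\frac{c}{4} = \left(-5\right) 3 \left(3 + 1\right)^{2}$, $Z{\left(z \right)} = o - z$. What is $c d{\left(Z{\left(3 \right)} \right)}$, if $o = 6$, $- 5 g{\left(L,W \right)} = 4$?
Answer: $- \frac{28800}{11} \approx -2618.2$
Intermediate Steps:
$g{\left(L,W \right)} = - \frac{4}{5}$ ($g{\left(L,W \right)} = \left(- \frac{1}{5}\right) 4 = - \frac{4}{5}$)
$Z{\left(z \right)} = 6 - z$
$c = -960$ ($c = 4 \left(-5\right) 3 \left(3 + 1\right)^{2} = 4 \left(- 15 \cdot 4^{2}\right) = 4 \left(\left(-15\right) 16\right) = 4 \left(-240\right) = -960$)
$d{\left(h \right)} = \frac{2 h}{- \frac{4}{5} + h}$ ($d{\left(h \right)} = \frac{h + h}{h - \frac{4}{5}} = \frac{2 h}{- \frac{4}{5} + h}$)
$c d{\left(Z{\left(3 \right)} \right)} = - 960 \frac{10 \left(6 - 3\right)}{-4 + 5 \left(6 - 3\right)} = - 960 \cdot 10 \cdot 3 \frac{1}{-4 + 5 \cdot 3} = - 960 \cdot 10 \cdot 3 \frac{1}{-4 + 15} = - 960 \cdot 10 \cdot 3 \cdot \frac{1}{11} = \left(-960\right) \frac{30}{11} = - \frac{28800}{11}$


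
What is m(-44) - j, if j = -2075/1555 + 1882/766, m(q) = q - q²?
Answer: -235977446/119113 ≈ -1981.1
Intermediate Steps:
j = 133706/119113 (j = -2075*1/1555 + 1882*(1/766) = -415/311 + 941/383 = 133706/119113 ≈ 1.1225)
m(-44) - j = -44*(1 - 1*(-44)) - 1*133706/119113 = -44*(1 + 44) - 133706/119113 = -44*45 - 133706/119113 = -1980 - 133706/119113 = -235977446/119113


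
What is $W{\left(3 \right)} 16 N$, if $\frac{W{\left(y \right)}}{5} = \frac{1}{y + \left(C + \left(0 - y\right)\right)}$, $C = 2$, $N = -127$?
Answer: $-5080$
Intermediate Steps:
$W{\left(y \right)} = \frac{5}{2}$ ($W{\left(y \right)} = \frac{5}{y + \left(2 + \left(0 - y\right)\right)} = \frac{5}{y - \left(-2 + y\right)} = \frac{5}{2}$)
$W{\left(3 \right)} 16 N = \frac{5}{2} \cdot 16 \left(-127\right) = 40 \left(-127\right) = -5080$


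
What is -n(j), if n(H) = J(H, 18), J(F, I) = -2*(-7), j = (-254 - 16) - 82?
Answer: -14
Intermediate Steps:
j = -352 (j = -270 - 82 = -352)
J(F, I) = 14
n(H) = 14
-n(j) = -1*14 = -14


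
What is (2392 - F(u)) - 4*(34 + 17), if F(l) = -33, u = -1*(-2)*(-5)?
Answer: 2221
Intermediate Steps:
u = -10 (u = 2*(-5) = -10)
(2392 - F(u)) - 4*(34 + 17) = (2392 - 1*(-33)) - 4*(34 + 17) = (2392 + 33) - 4*51 = 2425 - 204 = 2221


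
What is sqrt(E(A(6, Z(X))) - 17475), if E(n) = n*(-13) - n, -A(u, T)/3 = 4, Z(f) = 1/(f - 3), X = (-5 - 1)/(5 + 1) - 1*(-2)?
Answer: 3*I*sqrt(1923) ≈ 131.56*I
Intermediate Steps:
X = 1 (X = -6/6 + 2 = -6*1/6 + 2 = -1 + 2 = 1)
Z(f) = 1/(-3 + f)
A(u, T) = -12 (A(u, T) = -3*4 = -12)
E(n) = -14*n (E(n) = -13*n - n = -14*n)
sqrt(E(A(6, Z(X))) - 17475) = sqrt(-14*(-12) - 17475) = sqrt(168 - 17475) = sqrt(-17307) = 3*I*sqrt(1923)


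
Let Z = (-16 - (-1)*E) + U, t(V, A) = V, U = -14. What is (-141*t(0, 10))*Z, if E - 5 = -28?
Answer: 0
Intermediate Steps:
E = -23 (E = 5 - 28 = -23)
Z = -53 (Z = (-16 - (-1)*(-23)) - 14 = (-16 - 1*23) - 14 = (-16 - 23) - 14 = -39 - 14 = -53)
(-141*t(0, 10))*Z = -141*0*(-53) = 0*(-53) = 0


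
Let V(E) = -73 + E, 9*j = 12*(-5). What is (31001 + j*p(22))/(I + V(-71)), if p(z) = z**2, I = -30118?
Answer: -83323/90786 ≈ -0.91780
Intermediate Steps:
j = -20/3 (j = (12*(-5))/9 = (1/9)*(-60) = -20/3 ≈ -6.6667)
(31001 + j*p(22))/(I + V(-71)) = (31001 - 20/3*22**2)/(-30118 + (-73 - 71)) = (31001 - 20/3*484)/(-30118 - 144) = (31001 - 9680/3)/(-30262) = (83323/3)*(-1/30262) = -83323/90786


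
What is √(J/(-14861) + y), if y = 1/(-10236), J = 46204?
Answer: I*√17986299415887495/76058598 ≈ 1.7633*I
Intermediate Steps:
y = -1/10236 ≈ -9.7694e-5
√(J/(-14861) + y) = √(46204/(-14861) - 1/10236) = √(46204*(-1/14861) - 1/10236) = √(-46204/14861 - 1/10236) = √(-472959005/152117196) = I*√17986299415887495/76058598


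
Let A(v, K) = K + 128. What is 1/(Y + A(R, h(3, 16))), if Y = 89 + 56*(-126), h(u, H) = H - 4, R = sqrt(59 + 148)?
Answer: -1/6827 ≈ -0.00014648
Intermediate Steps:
R = 3*sqrt(23) (R = sqrt(207) = 3*sqrt(23) ≈ 14.387)
h(u, H) = -4 + H
A(v, K) = 128 + K
Y = -6967 (Y = 89 - 7056 = -6967)
1/(Y + A(R, h(3, 16))) = 1/(-6967 + (128 + (-4 + 16))) = 1/(-6967 + (128 + 12)) = 1/(-6967 + 140) = 1/(-6827) = -1/6827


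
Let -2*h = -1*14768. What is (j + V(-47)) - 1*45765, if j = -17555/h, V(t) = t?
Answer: -338293363/7384 ≈ -45814.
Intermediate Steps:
h = 7384 (h = -(-1)*14768/2 = -½*(-14768) = 7384)
j = -17555/7384 ≈ -2.3774
(j + V(-47)) - 1*45765 = (-17555/7384 - 47) - 1*45765 = -364603/7384 - 45765 = -338293363/7384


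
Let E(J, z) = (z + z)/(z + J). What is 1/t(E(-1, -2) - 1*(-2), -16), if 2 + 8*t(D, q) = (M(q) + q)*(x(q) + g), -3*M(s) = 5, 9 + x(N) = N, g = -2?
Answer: 8/475 ≈ 0.016842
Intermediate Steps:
x(N) = -9 + N
E(J, z) = 2*z/(J + z) (E(J, z) = (2*z)/(J + z) = 2*z/(J + z))
M(s) = -5/3 (M(s) = -1/3*5 = -5/3)
t(D, q) = -1/4 + (-11 + q)*(-5/3 + q)/8 (t(D, q) = -1/4 + ((-5/3 + q)*((-9 + q) - 2))/8 = -1/4 + ((-5/3 + q)*(-11 + q))/8 = -1/4 + ((-11 + q)*(-5/3 + q))/8 = -1/4 + (-11 + q)*(-5/3 + q)/8)
1/t(E(-1, -2) - 1*(-2), -16) = 1/(49/24 - 19/12*(-16) + (1/8)*(-16)**2) = 1/(49/24 + 76/3 + (1/8)*256) = 1/(49/24 + 76/3 + 32) = 1/(475/8) = 8/475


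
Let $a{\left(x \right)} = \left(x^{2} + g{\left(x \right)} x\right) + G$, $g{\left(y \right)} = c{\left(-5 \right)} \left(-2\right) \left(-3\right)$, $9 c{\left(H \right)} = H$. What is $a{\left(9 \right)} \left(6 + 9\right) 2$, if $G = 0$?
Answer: $1530$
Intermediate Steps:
$c{\left(H \right)} = \frac{H}{9}$
$g{\left(y \right)} = - \frac{10}{3}$ ($g{\left(y \right)} = \frac{1}{9} \left(-5\right) \left(-2\right) \left(-3\right) = \left(- \frac{5}{9}\right) \left(-2\right) \left(-3\right) = \frac{10}{9} \left(-3\right) = - \frac{10}{3}$)
$a{\left(x \right)} = x^{2} - \frac{10 x}{3}$ ($a{\left(x \right)} = \left(x^{2} - \frac{10 x}{3}\right) + 0 = x^{2} - \frac{10 x}{3}$)
$a{\left(9 \right)} \left(6 + 9\right) 2 = \frac{1}{3} \cdot 9 \left(-10 + 3 \cdot 9\right) \left(6 + 9\right) 2 = \frac{1}{3} \cdot 9 \left(-10 + 27\right) 15 \cdot 2 = \frac{1}{3} \cdot 9 \cdot 17 \cdot 30 = 51 \cdot 30 = 1530$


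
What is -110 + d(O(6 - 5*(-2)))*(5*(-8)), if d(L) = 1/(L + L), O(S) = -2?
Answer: -100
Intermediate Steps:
d(L) = 1/(2*L)
-110 + d(O(6 - 5*(-2)))*(5*(-8)) = -110 + ((1/2)/(-2))*(5*(-8)) = -110 + ((1/2)*(-1/2))*(-40) = -110 - 1/4*(-40) = -110 + 10 = -100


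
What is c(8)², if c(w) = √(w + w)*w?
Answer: 1024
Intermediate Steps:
c(w) = √2*w^(3/2) (c(w) = √(2*w)*w = (√2*√w)*w = √2*w^(3/2))
c(8)² = (√2*8^(3/2))² = (√2*(16*√2))² = 32² = 1024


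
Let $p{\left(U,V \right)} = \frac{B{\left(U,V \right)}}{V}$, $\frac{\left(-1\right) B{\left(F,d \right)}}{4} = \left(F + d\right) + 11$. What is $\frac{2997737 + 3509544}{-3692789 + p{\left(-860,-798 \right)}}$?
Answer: $- \frac{865468373}{491142035} \approx -1.7622$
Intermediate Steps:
$B{\left(F,d \right)} = -44 - 4 F - 4 d$ ($B{\left(F,d \right)} = - 4 \left(\left(F + d\right) + 11\right) = - 4 \left(11 + F + d\right) = -44 - 4 F - 4 d$)
$p{\left(U,V \right)} = \frac{-44 - 4 U - 4 V}{V}$
$\frac{2997737 + 3509544}{-3692789 + p{\left(-860,-798 \right)}} = \frac{2997737 + 3509544}{-3692789 + \frac{4 \left(-11 - -860 - -798\right)}{-798}} = \frac{6507281}{-3692789 + 4 \left(- \frac{1}{798}\right) \left(-11 + 860 + 798\right)} = \frac{6507281}{-3692789 + 4 \left(- \frac{1}{798}\right) 1647} = \frac{6507281}{-3692789 - \frac{1098}{133}} = \frac{6507281}{- \frac{491142035}{133}} = 6507281 \left(- \frac{133}{491142035}\right) = - \frac{865468373}{491142035}$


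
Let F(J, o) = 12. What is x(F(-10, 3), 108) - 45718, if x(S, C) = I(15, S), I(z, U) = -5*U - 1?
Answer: -45779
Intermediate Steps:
I(z, U) = -1 - 5*U
x(S, C) = -1 - 5*S
x(F(-10, 3), 108) - 45718 = (-1 - 5*12) - 45718 = (-1 - 60) - 45718 = -61 - 45718 = -45779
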